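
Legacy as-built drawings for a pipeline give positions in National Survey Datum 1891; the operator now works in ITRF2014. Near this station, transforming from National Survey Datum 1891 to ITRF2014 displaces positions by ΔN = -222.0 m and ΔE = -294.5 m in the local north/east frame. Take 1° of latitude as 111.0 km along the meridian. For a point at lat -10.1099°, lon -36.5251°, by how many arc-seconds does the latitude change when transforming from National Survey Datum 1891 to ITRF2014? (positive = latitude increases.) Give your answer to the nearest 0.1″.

Δφ = -7.2″

1° of latitude = 111.0 km, so Δφ = -222.0 / 111000 = -0.0020000° = -7.200″.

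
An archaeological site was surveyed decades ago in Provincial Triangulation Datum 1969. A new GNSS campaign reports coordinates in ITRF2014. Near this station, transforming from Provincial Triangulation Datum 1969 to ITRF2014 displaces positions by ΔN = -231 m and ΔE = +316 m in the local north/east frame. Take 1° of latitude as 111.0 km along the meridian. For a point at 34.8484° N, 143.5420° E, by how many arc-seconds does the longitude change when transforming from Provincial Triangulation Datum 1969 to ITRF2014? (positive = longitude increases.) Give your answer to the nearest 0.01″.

At latitude 34.8484°, cos φ = 0.820667.
1° of longitude at this latitude = 111.0 × cos φ = 91.09 km, so Δλ = 316.0 / 91094.0 = 0.0034689° = 12.488″.

Δλ = 12.49″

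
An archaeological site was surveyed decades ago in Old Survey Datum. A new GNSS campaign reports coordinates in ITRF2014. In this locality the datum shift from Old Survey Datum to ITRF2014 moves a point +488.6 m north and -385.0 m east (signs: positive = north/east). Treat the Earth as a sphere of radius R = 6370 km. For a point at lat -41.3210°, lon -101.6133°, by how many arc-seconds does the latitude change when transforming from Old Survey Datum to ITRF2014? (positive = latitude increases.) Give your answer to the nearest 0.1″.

On a sphere of radius R, 1 rad of latitude = R, so Δφ = ΔN / R = 488.6 / 6370000 = 7.6703e-05 rad = 15.821″.

Δφ = 15.8″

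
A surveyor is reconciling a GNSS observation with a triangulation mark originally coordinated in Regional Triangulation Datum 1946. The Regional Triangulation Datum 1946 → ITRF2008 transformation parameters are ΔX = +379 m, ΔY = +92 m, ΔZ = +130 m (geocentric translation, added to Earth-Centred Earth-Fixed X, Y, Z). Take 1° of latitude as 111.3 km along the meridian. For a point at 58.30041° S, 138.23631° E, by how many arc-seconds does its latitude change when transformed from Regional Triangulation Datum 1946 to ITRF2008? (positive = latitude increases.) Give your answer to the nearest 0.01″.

sin φ = -0.850815, cos φ = 0.525466, sin λ = 0.666060, cos λ = -0.745898.
North component: ΔN = −sin φ cos λ·ΔX − sin φ sin λ·ΔY + cos φ·ΔZ = −(-0.850815)(-0.745898)(379) − (-0.850815)(0.666060)(92) + (0.525466)(130) = -120.08 m.
1° of latitude spans 111300 m, so Δφ = -120.08 / 111300 × 3600 = -3.884″.

Δφ = -3.88″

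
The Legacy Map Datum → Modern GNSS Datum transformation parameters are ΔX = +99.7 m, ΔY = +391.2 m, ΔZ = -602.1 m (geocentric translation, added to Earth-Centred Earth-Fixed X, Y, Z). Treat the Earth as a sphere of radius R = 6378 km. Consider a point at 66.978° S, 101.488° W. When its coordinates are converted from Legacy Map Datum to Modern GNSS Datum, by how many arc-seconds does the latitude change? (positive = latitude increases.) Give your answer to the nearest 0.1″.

sin φ = -0.920355, cos φ = 0.391085, sin λ = -0.979966, cos λ = -0.199163.
North component: ΔN = −sin φ cos λ·ΔX − sin φ sin λ·ΔY + cos φ·ΔZ = −(-0.920355)(-0.199163)(99.7) − (-0.920355)(-0.979966)(391.2) + (0.391085)(-602.1) = -606.58 m.
1° of latitude spans πR/180 = 111317 m, so Δφ = -606.58 / 111317 × 3600 = -19.617″.

Δφ = -19.6″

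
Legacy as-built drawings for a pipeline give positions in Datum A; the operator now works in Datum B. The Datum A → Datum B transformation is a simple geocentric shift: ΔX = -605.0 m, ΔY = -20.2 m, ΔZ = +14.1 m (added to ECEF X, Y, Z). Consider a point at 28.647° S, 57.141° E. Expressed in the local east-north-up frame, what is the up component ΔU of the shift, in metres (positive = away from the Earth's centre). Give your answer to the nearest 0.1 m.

At φ = -28.647°, λ = 57.141°: sin φ = -0.479412, cos φ = 0.877590, sin λ = 0.840008, cos λ = 0.542573.
ΔU = cos φ cos λ·ΔX + cos φ sin λ·ΔY + sin φ·ΔZ = (0.877590)(0.542573)(-605.0) + (0.877590)(0.840008)(-20.2) + (-0.479412)(14.1) = -309.73 m.

ΔU = -309.7 m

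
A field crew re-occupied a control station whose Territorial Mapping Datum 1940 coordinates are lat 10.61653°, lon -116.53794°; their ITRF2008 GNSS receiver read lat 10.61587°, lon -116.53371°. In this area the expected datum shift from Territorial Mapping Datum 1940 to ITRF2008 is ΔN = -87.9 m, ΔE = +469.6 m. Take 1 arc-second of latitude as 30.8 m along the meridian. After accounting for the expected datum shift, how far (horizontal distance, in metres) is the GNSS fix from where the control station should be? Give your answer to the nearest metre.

Observed coordinate differences: Δφ = -0.00066°, Δλ = +0.00423°.
Converting to metres (1° lat = 110880 m, cos φ = 0.982882): observed ΔN = -73.2 m, observed ΔE = 461.0 m.
Subtracting the expected shift leaves a residual of -73.2 − (-87.9) = 14.7 m north and 461.0 − (469.6) = -8.6 m east.
Residual distance = √(14.7² + (-8.6)²) = 17.1 m.

17 m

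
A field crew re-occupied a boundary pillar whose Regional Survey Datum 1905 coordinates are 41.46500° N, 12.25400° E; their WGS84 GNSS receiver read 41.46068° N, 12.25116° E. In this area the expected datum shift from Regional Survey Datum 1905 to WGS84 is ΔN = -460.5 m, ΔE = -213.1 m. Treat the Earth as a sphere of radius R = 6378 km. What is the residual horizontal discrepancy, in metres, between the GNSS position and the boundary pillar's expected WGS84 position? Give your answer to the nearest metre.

31 m

Observed coordinate differences: Δφ = -0.00432°, Δλ = -0.00284°.
Converting to metres (1° lat = 111317 m, cos φ = 0.749360): observed ΔN = -480.9 m, observed ΔE = -236.9 m.
Subtracting the expected shift leaves a residual of -480.9 − (-460.5) = -20.4 m north and -236.9 − (-213.1) = -23.8 m east.
Residual distance = √((-20.4)² + (-23.8)²) = 31.3 m.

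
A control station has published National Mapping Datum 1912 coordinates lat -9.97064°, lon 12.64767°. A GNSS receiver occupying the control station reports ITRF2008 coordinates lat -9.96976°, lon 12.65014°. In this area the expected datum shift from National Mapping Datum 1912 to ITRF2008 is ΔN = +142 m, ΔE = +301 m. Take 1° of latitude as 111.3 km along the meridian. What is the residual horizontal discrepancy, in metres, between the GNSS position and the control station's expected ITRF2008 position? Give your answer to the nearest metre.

Observed coordinate differences: Δφ = +0.00088°, Δλ = +0.00247°.
Converting to metres (1° lat = 111300 m, cos φ = 0.984897): observed ΔN = 97.9 m, observed ΔE = 270.8 m.
Subtracting the expected shift leaves a residual of 97.9 − (142) = -44.1 m north and 270.8 − (301) = -30.2 m east.
Residual distance = √((-44.1)² + (-30.2)²) = 53.4 m.

53 m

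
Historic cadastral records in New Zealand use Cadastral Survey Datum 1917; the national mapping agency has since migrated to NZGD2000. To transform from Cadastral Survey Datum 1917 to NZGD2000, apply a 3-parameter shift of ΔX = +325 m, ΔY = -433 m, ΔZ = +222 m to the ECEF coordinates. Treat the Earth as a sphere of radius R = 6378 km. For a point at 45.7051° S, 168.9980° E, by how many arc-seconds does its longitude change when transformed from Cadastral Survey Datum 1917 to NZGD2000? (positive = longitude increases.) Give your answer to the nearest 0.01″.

sin φ = -0.715755, cos φ = 0.698352, sin λ = 0.190843, cos λ = -0.981621.
East component: ΔE = −sin λ·ΔX + cos λ·ΔY = −(0.190843)(325) + (-0.981621)(-433) = 363.02 m.
1° of latitude spans πR/180 = 111317 m; at latitude φ, 1° of longitude spans that × cos φ = 77738.5 m, so Δλ = 363.02 / 77738.5 × 3600 = 16.811″.

Δλ = 16.81″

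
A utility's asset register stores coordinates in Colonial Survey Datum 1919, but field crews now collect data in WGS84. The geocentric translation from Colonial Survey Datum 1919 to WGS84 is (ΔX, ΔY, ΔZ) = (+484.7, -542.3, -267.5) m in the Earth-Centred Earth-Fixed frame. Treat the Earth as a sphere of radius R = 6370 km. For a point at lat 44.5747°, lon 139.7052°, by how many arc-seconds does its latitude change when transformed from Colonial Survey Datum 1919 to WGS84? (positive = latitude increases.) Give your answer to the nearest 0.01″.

Δφ = 10.20″

sin φ = 0.701839, cos φ = 0.712336, sin λ = 0.646721, cos λ = -0.762727.
North component: ΔN = −sin φ cos λ·ΔX − sin φ sin λ·ΔY + cos φ·ΔZ = −(0.701839)(-0.762727)(484.7) − (0.701839)(0.646721)(-542.3) + (0.712336)(-267.5) = 315.06 m.
1° of latitude spans πR/180 = 111177 m, so Δφ = 315.06 / 111177 × 3600 = 10.202″.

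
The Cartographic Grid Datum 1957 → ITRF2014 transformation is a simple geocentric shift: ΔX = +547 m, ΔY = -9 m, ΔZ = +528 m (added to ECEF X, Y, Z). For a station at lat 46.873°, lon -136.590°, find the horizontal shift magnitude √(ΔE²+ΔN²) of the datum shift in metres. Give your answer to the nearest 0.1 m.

751.1 m

At φ = 46.873°, λ = -136.590°: sin φ = 0.729840, cos φ = 0.683618, sin λ = -0.687214, cos λ = -0.726455.
ΔE = −sin λ·ΔX + cos λ·ΔY = −(-0.687214)·(547) + (-0.726455)·(-9) = 382.44 m.
ΔN = −sin φ cos λ·ΔX − sin φ sin λ·ΔY + cos φ·ΔZ = −(0.729840)(-0.726455)(547) − (0.729840)(-0.687214)(-9) + (0.683618)(528) = 646.45 m.
Horizontal magnitude = √(ΔE² + ΔN²) = √(382.44² + 646.45²) = 751.11 m.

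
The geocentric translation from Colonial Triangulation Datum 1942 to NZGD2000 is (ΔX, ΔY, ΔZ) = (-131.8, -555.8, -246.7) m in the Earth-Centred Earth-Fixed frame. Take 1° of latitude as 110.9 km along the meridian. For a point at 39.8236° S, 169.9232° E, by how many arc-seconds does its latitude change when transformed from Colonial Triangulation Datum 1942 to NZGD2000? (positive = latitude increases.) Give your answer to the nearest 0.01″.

Δφ = -5.47″

sin φ = -0.640426, cos φ = 0.768020, sin λ = 0.174968, cos λ = -0.984574.
North component: ΔN = −sin φ cos λ·ΔX − sin φ sin λ·ΔY + cos φ·ΔZ = −(-0.640426)(-0.984574)(-131.8) − (-0.640426)(0.174968)(-555.8) + (0.768020)(-246.7) = -168.64 m.
1° of latitude spans 110900 m, so Δφ = -168.64 / 110900 × 3600 = -5.474″.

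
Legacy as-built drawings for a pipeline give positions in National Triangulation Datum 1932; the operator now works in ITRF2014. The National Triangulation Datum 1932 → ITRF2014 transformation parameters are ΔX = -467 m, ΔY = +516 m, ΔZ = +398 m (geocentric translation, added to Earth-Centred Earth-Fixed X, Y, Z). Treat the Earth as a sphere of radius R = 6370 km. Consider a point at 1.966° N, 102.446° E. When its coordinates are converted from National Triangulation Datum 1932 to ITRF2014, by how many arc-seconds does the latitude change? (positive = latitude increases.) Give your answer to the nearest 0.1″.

Δφ = 12.2″

sin φ = 0.034306, cos φ = 0.999411, sin λ = 0.976500, cos λ = -0.215519.
North component: ΔN = −sin φ cos λ·ΔX − sin φ sin λ·ΔY + cos φ·ΔZ = −(0.034306)(-0.215519)(-467) − (0.034306)(0.976500)(516) + (0.999411)(398) = 377.03 m.
1° of latitude spans πR/180 = 111177 m, so Δφ = 377.03 / 111177 × 3600 = 12.208″.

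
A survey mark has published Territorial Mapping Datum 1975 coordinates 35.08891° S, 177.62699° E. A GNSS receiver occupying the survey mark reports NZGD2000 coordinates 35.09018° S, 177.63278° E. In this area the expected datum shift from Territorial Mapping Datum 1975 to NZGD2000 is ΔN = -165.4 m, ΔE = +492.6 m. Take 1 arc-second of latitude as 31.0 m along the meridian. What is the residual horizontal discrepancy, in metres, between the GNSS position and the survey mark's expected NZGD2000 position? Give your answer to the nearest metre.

Observed coordinate differences: Δφ = -0.00127°, Δλ = +0.00579°.
Converting to metres (1° lat = 111600 m, cos φ = 0.818261): observed ΔN = -141.7 m, observed ΔE = 528.7 m.
Subtracting the expected shift leaves a residual of -141.7 − (-165.4) = 23.7 m north and 528.7 − (492.6) = 36.1 m east.
Residual distance = √(23.7² + 36.1²) = 43.2 m.

43 m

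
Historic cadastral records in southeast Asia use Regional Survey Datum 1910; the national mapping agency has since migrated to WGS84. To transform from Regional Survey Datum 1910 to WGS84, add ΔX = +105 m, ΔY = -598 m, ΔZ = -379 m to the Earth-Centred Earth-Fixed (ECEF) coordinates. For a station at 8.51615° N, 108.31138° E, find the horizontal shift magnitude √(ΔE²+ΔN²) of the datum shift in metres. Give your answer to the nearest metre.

299 m

At φ = 8.51615°, λ = 108.31138°: sin φ = 0.148088, cos φ = 0.988974, sin λ = 0.949363, cos λ = -0.314181.
ΔE = −sin λ·ΔX + cos λ·ΔY = −(0.949363)·(105) + (-0.314181)·(-598) = 88.20 m.
ΔN = −sin φ cos λ·ΔX − sin φ sin λ·ΔY + cos φ·ΔZ = −(0.148088)(-0.314181)(105) − (0.148088)(0.949363)(-598) + (0.988974)(-379) = -285.86 m.
Horizontal magnitude = √(ΔE² + ΔN²) = √(88.20² + (-285.86)²) = 299.16 m.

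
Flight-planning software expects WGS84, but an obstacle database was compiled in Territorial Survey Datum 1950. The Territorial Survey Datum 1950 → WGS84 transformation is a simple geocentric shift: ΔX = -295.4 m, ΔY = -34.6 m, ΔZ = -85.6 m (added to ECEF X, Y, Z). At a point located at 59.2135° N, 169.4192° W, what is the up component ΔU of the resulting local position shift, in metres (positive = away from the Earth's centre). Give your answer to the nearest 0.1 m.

The local up (radial) axis is (cos φ cos λ, cos φ sin λ, sin φ), giving ΔU = 148.627 + 3.252 − 73.537 = 78.34 m.

ΔU = 78.3 m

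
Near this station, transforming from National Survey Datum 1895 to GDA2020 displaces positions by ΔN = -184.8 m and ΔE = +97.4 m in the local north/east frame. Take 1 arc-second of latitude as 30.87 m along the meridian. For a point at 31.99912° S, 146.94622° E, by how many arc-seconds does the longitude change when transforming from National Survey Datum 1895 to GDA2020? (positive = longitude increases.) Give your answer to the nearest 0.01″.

Δλ = 3.72″

At latitude -31.99912°, cos φ = 0.848056.
1″ of longitude at this latitude = 30.87 × cos φ = 26.1795 m, so Δλ = 97.4 / 26.1795 = 3.720″.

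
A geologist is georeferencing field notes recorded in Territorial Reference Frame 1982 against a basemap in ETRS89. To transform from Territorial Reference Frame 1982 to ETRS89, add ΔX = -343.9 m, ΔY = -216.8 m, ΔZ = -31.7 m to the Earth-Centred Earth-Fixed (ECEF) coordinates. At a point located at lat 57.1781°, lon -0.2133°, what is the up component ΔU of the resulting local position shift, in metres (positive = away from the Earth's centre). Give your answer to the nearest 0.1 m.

ΔU = -212.6 m

At φ = 57.1781°, λ = -0.2133°: sin φ = 0.840359, cos φ = 0.542029, sin λ = -0.003723, cos λ = 0.999993.
ΔU = cos φ cos λ·ΔX + cos φ sin λ·ΔY + sin φ·ΔZ = (0.542029)(0.999993)(-343.9) + (0.542029)(-0.003723)(-216.8) + (0.840359)(-31.7) = -212.60 m.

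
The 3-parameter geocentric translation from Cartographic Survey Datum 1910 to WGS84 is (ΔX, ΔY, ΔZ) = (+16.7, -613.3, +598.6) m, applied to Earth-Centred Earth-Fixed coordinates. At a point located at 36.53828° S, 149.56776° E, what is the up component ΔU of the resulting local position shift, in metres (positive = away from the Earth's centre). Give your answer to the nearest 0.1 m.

ΔU = -617.5 m

At φ = -36.53828°, λ = 149.56776°: sin φ = -0.595360, cos φ = 0.803459, sin λ = 0.506519, cos λ = -0.862229.
ΔU = cos φ cos λ·ΔX + cos φ sin λ·ΔY + sin φ·ΔZ = (0.803459)(-0.862229)(16.7) + (0.803459)(0.506519)(-613.3) + (-0.595360)(598.6) = -617.54 m.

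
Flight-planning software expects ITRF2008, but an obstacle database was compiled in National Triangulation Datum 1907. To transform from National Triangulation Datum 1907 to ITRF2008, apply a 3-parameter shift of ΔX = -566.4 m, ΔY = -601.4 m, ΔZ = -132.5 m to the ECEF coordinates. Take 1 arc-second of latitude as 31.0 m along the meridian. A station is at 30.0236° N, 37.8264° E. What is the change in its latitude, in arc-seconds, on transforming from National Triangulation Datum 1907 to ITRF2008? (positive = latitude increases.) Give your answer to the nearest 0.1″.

sin φ = 0.500357, cos φ = 0.865819, sin λ = 0.613271, cos λ = 0.789873.
North component: ΔN = −sin φ cos λ·ΔX − sin φ sin λ·ΔY + cos φ·ΔZ = −(0.500357)(0.789873)(-566.4) − (0.500357)(0.613271)(-601.4) + (0.865819)(-132.5) = 293.67 m.
1° of latitude spans 3600 × 31.00 = 111600 m, so Δφ = 293.67 / 111600 × 3600 = 9.473″.

Δφ = 9.5″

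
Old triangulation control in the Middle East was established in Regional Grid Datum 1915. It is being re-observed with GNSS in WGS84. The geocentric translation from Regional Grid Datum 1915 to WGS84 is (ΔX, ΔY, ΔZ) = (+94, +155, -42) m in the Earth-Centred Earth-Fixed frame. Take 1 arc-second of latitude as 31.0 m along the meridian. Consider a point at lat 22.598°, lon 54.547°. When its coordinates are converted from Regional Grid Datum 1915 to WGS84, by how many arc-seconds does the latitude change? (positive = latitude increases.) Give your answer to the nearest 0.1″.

sin φ = 0.384263, cos φ = 0.923224, sin λ = 0.814592, cos λ = 0.580035.
North component: ΔN = −sin φ cos λ·ΔX − sin φ sin λ·ΔY + cos φ·ΔZ = −(0.384263)(0.580035)(94) − (0.384263)(0.814592)(155) + (0.923224)(-42) = -108.24 m.
1° of latitude spans 3600 × 31.00 = 111600 m, so Δφ = -108.24 / 111600 × 3600 = -3.492″.

Δφ = -3.5″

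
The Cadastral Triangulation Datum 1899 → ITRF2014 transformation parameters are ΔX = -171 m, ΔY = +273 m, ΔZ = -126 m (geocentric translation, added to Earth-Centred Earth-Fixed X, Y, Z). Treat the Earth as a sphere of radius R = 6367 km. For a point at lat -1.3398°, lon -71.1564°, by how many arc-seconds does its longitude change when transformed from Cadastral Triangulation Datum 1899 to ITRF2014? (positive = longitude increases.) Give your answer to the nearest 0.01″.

sin φ = -0.023382, cos φ = 0.999727, sin λ = -0.946404, cos λ = 0.322986.
East component: ΔE = −sin λ·ΔX + cos λ·ΔY = −(-0.946404)(-171) + (0.322986)(273) = -73.66 m.
1° of latitude spans πR/180 = 111125 m; at latitude φ, 1° of longitude spans that × cos φ = 111094.7 m, so Δλ = -73.66 / 111094.7 × 3600 = -2.387″.

Δλ = -2.39″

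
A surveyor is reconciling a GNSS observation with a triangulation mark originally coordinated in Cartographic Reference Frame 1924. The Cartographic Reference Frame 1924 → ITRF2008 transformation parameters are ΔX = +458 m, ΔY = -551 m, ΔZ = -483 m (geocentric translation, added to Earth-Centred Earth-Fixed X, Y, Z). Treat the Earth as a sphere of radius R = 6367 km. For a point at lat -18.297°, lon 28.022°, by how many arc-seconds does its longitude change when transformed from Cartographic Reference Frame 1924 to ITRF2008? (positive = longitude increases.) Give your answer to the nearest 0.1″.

Δλ = -23.9″

sin φ = -0.313943, cos φ = 0.949442, sin λ = 0.469811, cos λ = 0.882767.
East component: ΔE = −sin λ·ΔX + cos λ·ΔY = −(0.469811)(458) + (0.882767)(-551) = -701.58 m.
1° of latitude spans πR/180 = 111125 m; at latitude φ, 1° of longitude spans that × cos φ = 105506.8 m, so Δλ = -701.58 / 105506.8 × 3600 = -23.939″.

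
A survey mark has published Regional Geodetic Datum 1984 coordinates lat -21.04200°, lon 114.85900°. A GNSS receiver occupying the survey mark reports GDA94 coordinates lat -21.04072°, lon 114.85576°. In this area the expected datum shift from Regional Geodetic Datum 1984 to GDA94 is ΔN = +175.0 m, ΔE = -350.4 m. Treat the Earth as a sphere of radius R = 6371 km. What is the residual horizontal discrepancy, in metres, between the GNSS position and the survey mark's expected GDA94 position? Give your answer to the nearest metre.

Observed coordinate differences: Δφ = +0.00128°, Δλ = -0.00324°.
Converting to metres (1° lat = 111195 m, cos φ = 0.933317): observed ΔN = 142.3 m, observed ΔE = -336.2 m.
Subtracting the expected shift leaves a residual of 142.3 − (175.0) = -32.7 m north and -336.2 − (-350.4) = 14.2 m east.
Residual distance = √((-32.7)² + 14.2²) = 35.6 m.

36 m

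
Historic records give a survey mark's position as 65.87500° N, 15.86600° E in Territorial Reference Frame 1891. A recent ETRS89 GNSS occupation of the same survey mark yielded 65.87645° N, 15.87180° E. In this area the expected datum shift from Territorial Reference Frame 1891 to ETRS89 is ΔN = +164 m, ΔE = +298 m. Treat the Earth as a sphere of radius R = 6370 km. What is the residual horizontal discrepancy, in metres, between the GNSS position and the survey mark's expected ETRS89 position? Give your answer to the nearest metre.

Observed coordinate differences: Δφ = +0.00145°, Δλ = +0.00580°.
Converting to metres (1° lat = 111177 m, cos φ = 0.408729): observed ΔN = 161.2 m, observed ΔE = 263.6 m.
Subtracting the expected shift leaves a residual of 161.2 − (164) = -2.8 m north and 263.6 − (298) = -34.4 m east.
Residual distance = √((-2.8)² + (-34.4)²) = 34.6 m.

35 m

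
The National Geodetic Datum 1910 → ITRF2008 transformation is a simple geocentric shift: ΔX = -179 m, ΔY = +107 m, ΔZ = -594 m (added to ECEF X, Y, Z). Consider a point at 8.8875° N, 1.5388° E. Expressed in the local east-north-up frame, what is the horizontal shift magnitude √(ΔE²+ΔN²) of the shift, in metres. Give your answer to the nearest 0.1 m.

570.7 m

At φ = 8.8875°, λ = 1.5388°: sin φ = 0.154495, cos φ = 0.987994, sin λ = 0.026854, cos λ = 0.999639.
ΔE = −sin λ·ΔX + cos λ·ΔY = −(0.026854)·(-179) + (0.999639)·(107) = 111.77 m.
ΔN = −sin φ cos λ·ΔX − sin φ sin λ·ΔY + cos φ·ΔZ = −(0.154495)(0.999639)(-179) − (0.154495)(0.026854)(107) + (0.987994)(-594) = -559.67 m.
Horizontal magnitude = √(ΔE² + ΔN²) = √(111.77² + (-559.67)²) = 570.72 m.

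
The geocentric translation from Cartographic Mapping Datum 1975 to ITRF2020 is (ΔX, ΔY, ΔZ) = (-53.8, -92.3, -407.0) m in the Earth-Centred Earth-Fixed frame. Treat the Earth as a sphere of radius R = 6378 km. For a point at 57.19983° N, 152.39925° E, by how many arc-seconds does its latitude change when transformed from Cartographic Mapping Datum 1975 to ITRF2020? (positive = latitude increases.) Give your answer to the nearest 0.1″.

sin φ = 0.840565, cos φ = 0.541711, sin λ = 0.463308, cos λ = -0.886198.
North component: ΔN = −sin φ cos λ·ΔX − sin φ sin λ·ΔY + cos φ·ΔZ = −(0.840565)(-0.886198)(-53.8) − (0.840565)(0.463308)(-92.3) + (0.541711)(-407.0) = -224.61 m.
1° of latitude spans πR/180 = 111317 m, so Δφ = -224.61 / 111317 × 3600 = -7.264″.

Δφ = -7.3″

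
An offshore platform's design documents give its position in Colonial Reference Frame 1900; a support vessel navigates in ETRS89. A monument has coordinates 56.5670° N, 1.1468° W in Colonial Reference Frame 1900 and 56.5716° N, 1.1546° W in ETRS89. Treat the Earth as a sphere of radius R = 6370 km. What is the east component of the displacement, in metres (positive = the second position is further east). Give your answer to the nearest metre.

Δφ = 56.5716° − 56.5670° = +0.0046°; Δλ = -1.1546° − -1.1468° = -0.0078°.
1° along a meridian = πR/180 = 111177 m.
ΔN = Δφ × 111177 = 511.4 m; ΔE = Δλ × 111177 × cos(56.5670°) = -0.0078 × 111177 × 0.550961 = -477.8 m.

ΔE = -478 m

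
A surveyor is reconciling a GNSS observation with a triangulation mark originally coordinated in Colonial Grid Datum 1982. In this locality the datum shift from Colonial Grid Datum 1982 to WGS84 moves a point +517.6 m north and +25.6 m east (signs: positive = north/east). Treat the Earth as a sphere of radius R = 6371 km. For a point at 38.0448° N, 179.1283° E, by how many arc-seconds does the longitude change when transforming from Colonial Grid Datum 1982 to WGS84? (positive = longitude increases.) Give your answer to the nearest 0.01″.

Δλ = 1.05″

At latitude 38.0448°, cos φ = 0.787529.
One radian of longitude at latitude φ spans R cos φ, so Δλ = ΔE / (R cos φ) = 25.6 / (6371000 × 0.787529) = 5.1023e-06 rad = 1.052″.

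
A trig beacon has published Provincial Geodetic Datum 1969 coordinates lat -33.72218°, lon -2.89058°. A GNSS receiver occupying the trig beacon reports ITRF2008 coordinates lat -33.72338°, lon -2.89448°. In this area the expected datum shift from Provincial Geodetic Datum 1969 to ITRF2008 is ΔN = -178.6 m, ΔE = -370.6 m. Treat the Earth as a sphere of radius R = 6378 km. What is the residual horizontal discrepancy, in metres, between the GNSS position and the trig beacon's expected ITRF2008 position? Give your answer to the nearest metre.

46 m

Observed coordinate differences: Δφ = -0.00120°, Δλ = -0.00390°.
Converting to metres (1° lat = 111317 m, cos φ = 0.831739): observed ΔN = -133.6 m, observed ΔE = -361.1 m.
Subtracting the expected shift leaves a residual of -133.6 − (-178.6) = 45.0 m north and -361.1 − (-370.6) = 9.5 m east.
Residual distance = √(45.0² + 9.5²) = 46.0 m.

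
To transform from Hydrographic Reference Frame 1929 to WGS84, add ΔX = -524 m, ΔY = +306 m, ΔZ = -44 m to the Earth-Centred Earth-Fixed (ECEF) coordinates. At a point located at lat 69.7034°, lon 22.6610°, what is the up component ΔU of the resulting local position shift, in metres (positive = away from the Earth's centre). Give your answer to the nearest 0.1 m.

ΔU = -168.1 m

The local up (radial) axis is (cos φ cos λ, cos φ sin λ, sin φ), giving ΔU = -167.733 + 40.895 − 41.268 = -168.11 m.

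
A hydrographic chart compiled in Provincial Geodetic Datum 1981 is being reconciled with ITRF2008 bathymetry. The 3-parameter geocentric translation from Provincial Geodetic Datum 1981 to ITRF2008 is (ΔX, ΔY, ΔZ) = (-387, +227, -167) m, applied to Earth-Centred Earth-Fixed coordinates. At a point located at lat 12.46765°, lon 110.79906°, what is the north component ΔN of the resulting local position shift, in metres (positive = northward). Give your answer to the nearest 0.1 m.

The local north axis is (−sin φ cos λ, −sin φ sin λ, cos φ), giving ΔN = -29.667 − 45.813 − 163.062 = -238.54 m.

ΔN = -238.5 m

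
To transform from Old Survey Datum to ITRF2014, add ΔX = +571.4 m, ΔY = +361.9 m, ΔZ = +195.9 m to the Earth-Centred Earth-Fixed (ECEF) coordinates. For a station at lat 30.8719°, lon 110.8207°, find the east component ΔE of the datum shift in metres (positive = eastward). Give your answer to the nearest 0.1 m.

The local east axis at (φ, λ) is (−sin λ, cos λ, 0), so ΔE = −sin(110.8207°)·571.4 + cos(110.8207°)·361.9 = -662.72 m.

ΔE = -662.7 m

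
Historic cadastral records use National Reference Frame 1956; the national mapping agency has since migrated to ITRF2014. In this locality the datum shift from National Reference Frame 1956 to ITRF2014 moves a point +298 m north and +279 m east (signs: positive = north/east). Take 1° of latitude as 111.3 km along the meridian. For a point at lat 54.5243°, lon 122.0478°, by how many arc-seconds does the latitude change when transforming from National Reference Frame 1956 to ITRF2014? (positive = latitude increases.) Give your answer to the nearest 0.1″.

1° of latitude = 111.3 km, so Δφ = 298.0 / 111300 = 0.0026774° = 9.639″.

Δφ = 9.6″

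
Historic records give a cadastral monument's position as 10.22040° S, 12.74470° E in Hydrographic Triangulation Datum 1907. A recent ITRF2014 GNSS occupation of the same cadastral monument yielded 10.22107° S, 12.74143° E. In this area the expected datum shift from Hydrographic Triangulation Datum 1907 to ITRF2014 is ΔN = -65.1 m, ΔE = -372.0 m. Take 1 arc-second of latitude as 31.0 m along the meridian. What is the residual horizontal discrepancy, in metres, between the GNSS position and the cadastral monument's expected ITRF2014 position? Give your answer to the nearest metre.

Observed coordinate differences: Δφ = -0.00067°, Δλ = -0.00327°.
Converting to metres (1° lat = 111600 m, cos φ = 0.984132): observed ΔN = -74.8 m, observed ΔE = -359.1 m.
Subtracting the expected shift leaves a residual of -74.8 − (-65.1) = -9.7 m north and -359.1 − (-372.0) = 12.9 m east.
Residual distance = √((-9.7)² + 12.9²) = 16.1 m.

16 m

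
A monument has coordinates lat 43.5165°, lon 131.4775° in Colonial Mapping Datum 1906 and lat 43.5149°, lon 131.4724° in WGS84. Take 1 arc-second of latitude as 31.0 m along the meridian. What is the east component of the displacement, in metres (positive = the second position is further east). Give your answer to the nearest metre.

Δφ = 43.5149° − 43.5165° = -0.0016°; Δλ = 131.4724° − 131.4775° = -0.0051°.
1° of latitude = 3600 × 31.00 = 111600 m.
ΔN = Δφ × 111600 = -178.6 m; ΔE = Δλ × 111600 × cos(43.5165°) = -0.0051 × 111600 × 0.725176 = -412.7 m.

ΔE = -413 m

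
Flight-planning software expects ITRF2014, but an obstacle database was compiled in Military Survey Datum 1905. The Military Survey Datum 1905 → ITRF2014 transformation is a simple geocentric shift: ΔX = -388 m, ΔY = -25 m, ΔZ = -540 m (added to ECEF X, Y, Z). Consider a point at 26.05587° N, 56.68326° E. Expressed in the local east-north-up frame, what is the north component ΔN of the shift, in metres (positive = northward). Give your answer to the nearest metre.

At φ = 26.05587°, λ = 56.68326°: sin φ = 0.439247, cos φ = 0.898366, sin λ = 0.835647, cos λ = 0.549267.
ΔN = −sin φ cos λ·ΔX − sin φ sin λ·ΔY + cos φ·ΔZ = −(0.439247)(0.549267)(-388) − (0.439247)(0.835647)(-25) + (0.898366)(-540) = -382.33 m.

ΔN = -382 m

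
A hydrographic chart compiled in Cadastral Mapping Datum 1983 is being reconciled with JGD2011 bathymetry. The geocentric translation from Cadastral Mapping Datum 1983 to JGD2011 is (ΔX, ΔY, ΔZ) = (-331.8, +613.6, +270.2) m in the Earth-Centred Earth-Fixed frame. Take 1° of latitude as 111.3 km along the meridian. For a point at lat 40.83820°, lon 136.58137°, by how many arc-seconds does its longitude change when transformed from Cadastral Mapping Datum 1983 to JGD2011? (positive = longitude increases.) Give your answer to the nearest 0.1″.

sin φ = 0.653925, cos φ = 0.756559, sin λ = 0.687324, cos λ = -0.726351.
East component: ΔE = −sin λ·ΔX + cos λ·ΔY = −(0.687324)(-331.8) + (-0.726351)(613.6) = -217.64 m.
1° of latitude spans 111300 m; at latitude φ, 1° of longitude spans that × cos φ = 84205.0 m, so Δλ = -217.64 / 84205.0 × 3600 = -9.305″.

Δλ = -9.3″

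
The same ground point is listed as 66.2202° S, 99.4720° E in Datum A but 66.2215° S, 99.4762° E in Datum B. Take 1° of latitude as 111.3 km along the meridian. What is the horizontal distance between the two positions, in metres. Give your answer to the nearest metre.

Δφ = -66.2215° − -66.2202° = -0.0013°; Δλ = 99.4762° − 99.4720° = +0.0042°.
ΔN = Δφ × 111300 = -144.7 m; ΔE = Δλ × 111300 × cos(-66.2202°) = +0.0042 × 111300 × 0.403223 = 188.5 m.
Distance = √(ΔE² + ΔN²) = √(188.5² + (-144.7)²) = 237.6 m.

238 m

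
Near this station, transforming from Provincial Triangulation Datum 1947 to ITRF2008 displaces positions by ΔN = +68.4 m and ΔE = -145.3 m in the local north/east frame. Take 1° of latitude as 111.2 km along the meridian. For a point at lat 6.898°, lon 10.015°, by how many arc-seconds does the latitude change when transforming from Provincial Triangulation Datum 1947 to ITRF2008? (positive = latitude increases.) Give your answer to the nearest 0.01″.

Δφ = 2.21″

1° of latitude = 111.2 km, so Δφ = 68.4 / 111200 = 0.0006151° = 2.214″.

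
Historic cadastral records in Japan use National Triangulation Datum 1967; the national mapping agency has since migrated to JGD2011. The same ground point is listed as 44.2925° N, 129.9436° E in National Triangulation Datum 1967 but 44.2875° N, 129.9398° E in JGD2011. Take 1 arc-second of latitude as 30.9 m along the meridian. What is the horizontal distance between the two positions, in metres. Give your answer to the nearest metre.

Δφ = 44.2875° − 44.2925° = -0.0050°; Δλ = 129.9398° − 129.9436° = -0.0038°.
1° of latitude = 3600 × 30.90 = 111240 m.
ΔN = Δφ × 111240 = -556.2 m; ΔE = Δλ × 111240 × cos(44.2925°) = -0.0038 × 111240 × 0.715784 = -302.6 m.
Distance = √(ΔE² + ΔN²) = √((-302.6)² + (-556.2)²) = 633.2 m.

633 m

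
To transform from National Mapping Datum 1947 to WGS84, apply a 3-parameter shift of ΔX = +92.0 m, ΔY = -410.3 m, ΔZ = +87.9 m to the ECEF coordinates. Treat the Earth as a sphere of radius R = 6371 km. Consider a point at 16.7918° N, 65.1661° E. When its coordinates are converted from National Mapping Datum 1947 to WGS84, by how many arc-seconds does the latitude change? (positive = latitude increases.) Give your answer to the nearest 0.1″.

Δφ = 5.8″

sin φ = 0.288895, cos φ = 0.957361, sin λ = 0.907529, cos λ = 0.419989.
North component: ΔN = −sin φ cos λ·ΔX − sin φ sin λ·ΔY + cos φ·ΔZ = −(0.288895)(0.419989)(92.0) − (0.288895)(0.907529)(-410.3) + (0.957361)(87.9) = 180.56 m.
1° of latitude spans πR/180 = 111195 m, so Δφ = 180.56 / 111195 × 3600 = 5.846″.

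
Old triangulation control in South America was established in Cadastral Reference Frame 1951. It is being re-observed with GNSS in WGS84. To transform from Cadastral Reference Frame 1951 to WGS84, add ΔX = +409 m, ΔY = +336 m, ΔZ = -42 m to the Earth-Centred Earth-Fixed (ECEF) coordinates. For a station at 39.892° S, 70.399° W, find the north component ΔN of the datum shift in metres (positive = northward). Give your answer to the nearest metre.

ΔN = -147 m

At φ = -39.892°, λ = -70.399°: sin φ = -0.641343, cos φ = 0.767255, sin λ = -0.942052, cos λ = 0.335468.
ΔN = −sin φ cos λ·ΔX − sin φ sin λ·ΔY + cos φ·ΔZ = −(-0.641343)(0.335468)(409) − (-0.641343)(-0.942052)(336) + (0.767255)(-42) = -147.23 m.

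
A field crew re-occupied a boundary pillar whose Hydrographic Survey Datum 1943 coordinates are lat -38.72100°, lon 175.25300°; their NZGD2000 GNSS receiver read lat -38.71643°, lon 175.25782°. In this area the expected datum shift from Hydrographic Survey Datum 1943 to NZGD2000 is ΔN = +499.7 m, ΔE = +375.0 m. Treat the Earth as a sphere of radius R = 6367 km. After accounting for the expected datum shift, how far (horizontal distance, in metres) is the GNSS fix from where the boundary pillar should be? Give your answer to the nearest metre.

Observed coordinate differences: Δφ = +0.00457°, Δλ = +0.00482°.
Converting to metres (1° lat = 111125 m, cos φ = 0.780201): observed ΔN = 507.8 m, observed ΔE = 417.9 m.
Subtracting the expected shift leaves a residual of 507.8 − (499.7) = 8.1 m north and 417.9 − (375.0) = 42.9 m east.
Residual distance = √(8.1² + 42.9²) = 43.7 m.

44 m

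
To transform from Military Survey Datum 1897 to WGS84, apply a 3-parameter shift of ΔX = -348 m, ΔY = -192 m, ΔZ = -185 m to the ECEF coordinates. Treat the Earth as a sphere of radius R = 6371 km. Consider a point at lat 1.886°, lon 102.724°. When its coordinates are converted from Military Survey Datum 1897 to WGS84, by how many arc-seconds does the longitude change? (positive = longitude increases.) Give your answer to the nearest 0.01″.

sin φ = 0.032911, cos φ = 0.999458, sin λ = 0.975442, cos λ = -0.220255.
East component: ΔE = −sin λ·ΔX + cos λ·ΔY = −(0.975442)(-348) + (-0.220255)(-192) = 381.74 m.
1° of latitude spans πR/180 = 111195 m; at latitude φ, 1° of longitude spans that × cos φ = 111134.7 m, so Δλ = 381.74 / 111134.7 × 3600 = 12.366″.

Δλ = 12.37″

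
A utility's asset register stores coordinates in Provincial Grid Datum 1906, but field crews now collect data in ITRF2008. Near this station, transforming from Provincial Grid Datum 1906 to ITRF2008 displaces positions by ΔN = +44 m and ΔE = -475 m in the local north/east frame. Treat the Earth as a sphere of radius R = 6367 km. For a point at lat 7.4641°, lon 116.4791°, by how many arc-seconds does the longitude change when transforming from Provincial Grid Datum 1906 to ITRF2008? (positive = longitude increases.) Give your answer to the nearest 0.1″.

Δλ = -15.5″

At latitude 7.4641°, cos φ = 0.991526.
One radian of longitude at latitude φ spans R cos φ, so Δλ = ΔE / (R cos φ) = -475.0 / (6367000 × 0.991526) = -7.5241e-05 rad = -15.520″.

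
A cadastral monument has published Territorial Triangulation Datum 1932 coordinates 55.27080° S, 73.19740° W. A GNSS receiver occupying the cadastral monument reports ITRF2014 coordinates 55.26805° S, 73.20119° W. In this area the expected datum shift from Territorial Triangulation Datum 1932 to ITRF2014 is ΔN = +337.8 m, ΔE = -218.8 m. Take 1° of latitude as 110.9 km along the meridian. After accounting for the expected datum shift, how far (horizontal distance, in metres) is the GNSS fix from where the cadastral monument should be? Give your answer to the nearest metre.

Observed coordinate differences: Δφ = +0.00275°, Δλ = -0.00379°.
Converting to metres (1° lat = 110900 m, cos φ = 0.569698): observed ΔN = 305.0 m, observed ΔE = -239.5 m.
Subtracting the expected shift leaves a residual of 305.0 − (337.8) = -32.8 m north and -239.5 − (-218.8) = -20.7 m east.
Residual distance = √((-32.8)² + (-20.7)²) = 38.8 m.

39 m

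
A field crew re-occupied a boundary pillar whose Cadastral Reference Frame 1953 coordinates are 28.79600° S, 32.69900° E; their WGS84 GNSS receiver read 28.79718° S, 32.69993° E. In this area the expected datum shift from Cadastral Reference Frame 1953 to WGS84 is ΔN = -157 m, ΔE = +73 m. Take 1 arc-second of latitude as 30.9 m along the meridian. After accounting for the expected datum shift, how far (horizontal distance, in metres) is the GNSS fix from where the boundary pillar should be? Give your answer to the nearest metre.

Observed coordinate differences: Δφ = -0.00118°, Δλ = +0.00093°.
Converting to metres (1° lat = 111240 m, cos φ = 0.876340): observed ΔN = -131.3 m, observed ΔE = 90.7 m.
Subtracting the expected shift leaves a residual of -131.3 − (-157) = 25.7 m north and 90.7 − (73) = 17.7 m east.
Residual distance = √(25.7² + 17.7²) = 31.2 m.

31 m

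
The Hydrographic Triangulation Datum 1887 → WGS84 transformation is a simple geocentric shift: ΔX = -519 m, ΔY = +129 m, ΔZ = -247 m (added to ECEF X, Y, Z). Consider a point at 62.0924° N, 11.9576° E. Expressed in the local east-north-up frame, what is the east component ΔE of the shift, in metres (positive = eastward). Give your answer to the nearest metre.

The local east axis at (φ, λ) is (−sin λ, cos λ, 0), so ΔE = −sin(11.9576°)·(-519) + cos(11.9576°)·129 = 233.73 m.

ΔE = 234 m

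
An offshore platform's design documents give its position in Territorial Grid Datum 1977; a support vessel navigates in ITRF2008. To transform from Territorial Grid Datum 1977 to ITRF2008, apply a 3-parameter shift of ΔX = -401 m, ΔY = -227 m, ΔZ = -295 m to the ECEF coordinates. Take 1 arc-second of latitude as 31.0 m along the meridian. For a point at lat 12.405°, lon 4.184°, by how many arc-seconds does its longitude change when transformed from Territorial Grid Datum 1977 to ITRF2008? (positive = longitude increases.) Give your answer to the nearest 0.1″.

Δλ = -6.5″

sin φ = 0.214821, cos φ = 0.976654, sin λ = 0.072960, cos λ = 0.997335.
East component: ΔE = −sin λ·ΔX + cos λ·ΔY = −(0.072960)(-401) + (0.997335)(-227) = -197.14 m.
1° of latitude spans 3600 × 31.00 = 111600 m; at latitude φ, 1° of longitude spans that × cos φ = 108994.5 m, so Δλ = -197.14 / 108994.5 × 3600 = -6.511″.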